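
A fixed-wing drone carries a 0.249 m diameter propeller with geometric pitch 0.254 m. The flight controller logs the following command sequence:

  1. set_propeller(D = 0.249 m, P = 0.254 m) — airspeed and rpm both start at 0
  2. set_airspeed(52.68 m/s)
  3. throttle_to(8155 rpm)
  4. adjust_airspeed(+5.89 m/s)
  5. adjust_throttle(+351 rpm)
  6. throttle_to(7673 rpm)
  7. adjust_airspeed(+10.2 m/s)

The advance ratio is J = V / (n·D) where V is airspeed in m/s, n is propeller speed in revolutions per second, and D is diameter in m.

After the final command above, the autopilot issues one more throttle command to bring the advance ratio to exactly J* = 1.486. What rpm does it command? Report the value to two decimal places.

rpm = 11151.47

set_propeller: D = 0.249 m, P = 0.254 m (p = P/D = 1.020080); state ← (V=0, rpm=0)
set_airspeed(52.68): V ← 52.68 m/s
throttle_to(8155): rpm ← 8155
adjust_airspeed(+5.89): V ← 52.68 +5.89 = 58.57 m/s
adjust_throttle(+351): rpm ← 8155 +351 = 8506
throttle_to(7673): rpm ← 7673
adjust_airspeed(+10.2): V ← 58.57 +10.2 = 68.77 m/s
final state: V = 68.77 m/s, rpm = 7673 → n = rpm/60 = 127.883333 rev/s
target J* = 1.486; solve J* = V/(n·D) for n: n = V/(J*·D) = 68.77/(1.486 × 0.249) = 185.857832 rev/s
rpm = 60·n = 11151.469944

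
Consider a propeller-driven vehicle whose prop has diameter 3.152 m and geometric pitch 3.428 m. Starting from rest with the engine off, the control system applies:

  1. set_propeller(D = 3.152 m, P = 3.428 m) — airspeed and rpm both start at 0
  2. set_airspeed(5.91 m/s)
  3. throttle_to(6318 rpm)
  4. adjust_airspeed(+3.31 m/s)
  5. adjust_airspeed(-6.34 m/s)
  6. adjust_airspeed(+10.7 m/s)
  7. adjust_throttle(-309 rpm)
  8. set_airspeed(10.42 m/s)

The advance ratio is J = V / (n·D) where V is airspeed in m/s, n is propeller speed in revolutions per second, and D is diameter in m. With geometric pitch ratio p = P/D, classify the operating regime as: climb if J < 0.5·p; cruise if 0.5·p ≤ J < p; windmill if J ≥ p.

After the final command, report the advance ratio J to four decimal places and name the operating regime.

J = 0.0330, regime = climb

set_propeller: D = 3.152 m, P = 3.428 m (p = P/D = 1.087563); state ← (V=0, rpm=0)
set_airspeed(5.91): V ← 5.91 m/s
throttle_to(6318): rpm ← 6318
adjust_airspeed(+3.31): V ← 5.91 +3.31 = 9.22 m/s
adjust_airspeed(-6.34): V ← 9.22 -6.34 = 2.88 m/s
adjust_airspeed(+10.7): V ← 2.88 +10.7 = 13.58 m/s
adjust_throttle(-309): rpm ← 6318 -309 = 6009
set_airspeed(10.42): V ← 10.42 m/s
final state: V = 10.42 m/s, rpm = 6009 → n = rpm/60 = 100.150000 rev/s
J = V / (n·D) = 10.42 / (100.150000 × 3.152) = 0.033009
regime bands: climb J<0.5438 | cruise [0.5438, 1.0876) | windmill J≥1.0876
J = 0.0330 → climb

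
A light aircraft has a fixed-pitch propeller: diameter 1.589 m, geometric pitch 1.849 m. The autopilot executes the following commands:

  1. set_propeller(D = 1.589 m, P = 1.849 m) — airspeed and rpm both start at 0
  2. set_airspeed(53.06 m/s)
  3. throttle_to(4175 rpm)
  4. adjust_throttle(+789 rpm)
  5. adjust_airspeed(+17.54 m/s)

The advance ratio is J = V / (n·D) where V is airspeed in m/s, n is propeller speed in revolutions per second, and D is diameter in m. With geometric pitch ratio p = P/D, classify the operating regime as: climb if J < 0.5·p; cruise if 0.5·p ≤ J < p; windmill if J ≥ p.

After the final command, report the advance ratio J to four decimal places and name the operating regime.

J = 0.5370, regime = climb

set_propeller: D = 1.589 m, P = 1.849 m (p = P/D = 1.163625); state ← (V=0, rpm=0)
set_airspeed(53.06): V ← 53.06 m/s
throttle_to(4175): rpm ← 4175
adjust_throttle(+789): rpm ← 4175 +789 = 4964
adjust_airspeed(+17.54): V ← 53.06 +17.54 = 70.6 m/s
final state: V = 70.6 m/s, rpm = 4964 → n = rpm/60 = 82.733333 rev/s
J = V / (n·D) = 70.6 / (82.733333 × 1.589) = 0.537032
regime bands: climb J<0.5818 | cruise [0.5818, 1.1636) | windmill J≥1.1636
J = 0.5370 → climb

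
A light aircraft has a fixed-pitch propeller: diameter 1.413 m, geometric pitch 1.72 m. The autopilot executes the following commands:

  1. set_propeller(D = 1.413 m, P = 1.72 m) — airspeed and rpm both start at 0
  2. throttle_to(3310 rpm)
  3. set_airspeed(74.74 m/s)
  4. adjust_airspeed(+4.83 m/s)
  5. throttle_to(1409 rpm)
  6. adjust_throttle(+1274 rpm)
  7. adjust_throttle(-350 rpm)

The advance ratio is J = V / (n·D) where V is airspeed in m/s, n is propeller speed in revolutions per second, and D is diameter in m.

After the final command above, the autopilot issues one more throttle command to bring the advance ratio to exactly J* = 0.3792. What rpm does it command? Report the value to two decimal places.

rpm = 8910.25

set_propeller: D = 1.413 m, P = 1.72 m (p = P/D = 1.217268); state ← (V=0, rpm=0)
throttle_to(3310): rpm ← 3310
set_airspeed(74.74): V ← 74.74 m/s
adjust_airspeed(+4.83): V ← 74.74 +4.83 = 79.57 m/s
throttle_to(1409): rpm ← 1409
adjust_throttle(+1274): rpm ← 1409 +1274 = 2683
adjust_throttle(-350): rpm ← 2683 -350 = 2333
final state: V = 79.57 m/s, rpm = 2333 → n = rpm/60 = 38.883333 rev/s
target J* = 0.3792; solve J* = V/(n·D) for n: n = V/(J*·D) = 79.57/(0.3792 × 1.413) = 148.504245 rev/s
rpm = 60·n = 8910.254687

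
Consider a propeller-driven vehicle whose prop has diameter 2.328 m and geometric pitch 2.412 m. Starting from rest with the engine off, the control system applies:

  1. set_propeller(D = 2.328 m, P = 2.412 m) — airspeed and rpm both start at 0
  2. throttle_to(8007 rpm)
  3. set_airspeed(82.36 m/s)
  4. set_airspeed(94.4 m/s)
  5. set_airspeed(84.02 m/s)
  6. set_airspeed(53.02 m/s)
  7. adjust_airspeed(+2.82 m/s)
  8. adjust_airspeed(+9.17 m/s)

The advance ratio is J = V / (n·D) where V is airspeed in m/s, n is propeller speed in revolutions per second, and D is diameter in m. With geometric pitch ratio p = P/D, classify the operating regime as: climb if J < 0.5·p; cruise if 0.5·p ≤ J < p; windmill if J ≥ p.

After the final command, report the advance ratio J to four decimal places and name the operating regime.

J = 0.2093, regime = climb

set_propeller: D = 2.328 m, P = 2.412 m (p = P/D = 1.036082); state ← (V=0, rpm=0)
throttle_to(8007): rpm ← 8007
set_airspeed(82.36): V ← 82.36 m/s
set_airspeed(94.4): V ← 94.4 m/s
set_airspeed(84.02): V ← 84.02 m/s
set_airspeed(53.02): V ← 53.02 m/s
adjust_airspeed(+2.82): V ← 53.02 +2.82 = 55.84 m/s
adjust_airspeed(+9.17): V ← 55.84 +9.17 = 65.01 m/s
final state: V = 65.01 m/s, rpm = 8007 → n = rpm/60 = 133.450000 rev/s
J = V / (n·D) = 65.01 / (133.450000 × 2.328) = 0.209256
regime bands: climb J<0.5180 | cruise [0.5180, 1.0361) | windmill J≥1.0361
J = 0.2093 → climb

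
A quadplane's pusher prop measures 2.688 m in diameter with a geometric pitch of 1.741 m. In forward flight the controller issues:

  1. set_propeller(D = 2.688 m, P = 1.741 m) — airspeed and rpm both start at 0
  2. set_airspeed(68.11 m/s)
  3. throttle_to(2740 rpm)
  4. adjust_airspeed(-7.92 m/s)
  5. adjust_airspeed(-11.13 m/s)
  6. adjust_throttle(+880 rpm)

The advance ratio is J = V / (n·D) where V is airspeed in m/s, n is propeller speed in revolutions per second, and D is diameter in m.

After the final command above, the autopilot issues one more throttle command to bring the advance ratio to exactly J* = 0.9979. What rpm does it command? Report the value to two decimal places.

set_propeller: D = 2.688 m, P = 1.741 m (p = P/D = 0.647693); state ← (V=0, rpm=0)
set_airspeed(68.11): V ← 68.11 m/s
throttle_to(2740): rpm ← 2740
adjust_airspeed(-7.92): V ← 68.11 -7.92 = 60.19 m/s
adjust_airspeed(-11.13): V ← 60.19 -11.13 = 49.06 m/s
adjust_throttle(+880): rpm ← 2740 +880 = 3620
final state: V = 49.06 m/s, rpm = 3620 → n = rpm/60 = 60.333333 rev/s
target J* = 0.9979; solve J* = V/(n·D) for n: n = V/(J*·D) = 49.06/(0.9979 × 2.688) = 18.289897 rev/s
rpm = 60·n = 1097.393813

rpm = 1097.39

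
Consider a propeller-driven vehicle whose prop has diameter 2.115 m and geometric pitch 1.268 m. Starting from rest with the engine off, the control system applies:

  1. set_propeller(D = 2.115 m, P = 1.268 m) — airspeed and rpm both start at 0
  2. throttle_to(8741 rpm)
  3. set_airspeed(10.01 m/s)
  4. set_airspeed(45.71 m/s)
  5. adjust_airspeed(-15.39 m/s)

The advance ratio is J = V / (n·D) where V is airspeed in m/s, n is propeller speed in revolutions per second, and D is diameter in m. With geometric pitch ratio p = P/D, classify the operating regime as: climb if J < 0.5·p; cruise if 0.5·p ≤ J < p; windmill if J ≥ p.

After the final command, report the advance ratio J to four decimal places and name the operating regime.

J = 0.0984, regime = climb

set_propeller: D = 2.115 m, P = 1.268 m (p = P/D = 0.599527); state ← (V=0, rpm=0)
throttle_to(8741): rpm ← 8741
set_airspeed(10.01): V ← 10.01 m/s
set_airspeed(45.71): V ← 45.71 m/s
adjust_airspeed(-15.39): V ← 45.71 -15.39 = 30.32 m/s
final state: V = 30.32 m/s, rpm = 8741 → n = rpm/60 = 145.683333 rev/s
J = V / (n·D) = 30.32 / (145.683333 × 2.115) = 0.098403
regime bands: climb J<0.2998 | cruise [0.2998, 0.5995) | windmill J≥0.5995
J = 0.0984 → climb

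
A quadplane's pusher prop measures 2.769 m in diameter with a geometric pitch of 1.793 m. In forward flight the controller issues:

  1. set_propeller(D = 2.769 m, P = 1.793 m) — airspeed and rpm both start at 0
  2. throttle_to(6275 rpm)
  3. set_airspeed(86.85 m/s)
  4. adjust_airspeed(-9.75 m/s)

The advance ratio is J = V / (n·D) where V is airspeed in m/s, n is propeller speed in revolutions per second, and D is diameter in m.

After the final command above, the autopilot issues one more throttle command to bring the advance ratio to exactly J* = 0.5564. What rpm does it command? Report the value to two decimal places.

rpm = 3002.59

set_propeller: D = 2.769 m, P = 1.793 m (p = P/D = 0.647526); state ← (V=0, rpm=0)
throttle_to(6275): rpm ← 6275
set_airspeed(86.85): V ← 86.85 m/s
adjust_airspeed(-9.75): V ← 86.85 -9.75 = 77.1 m/s
final state: V = 77.1 m/s, rpm = 6275 → n = rpm/60 = 104.583333 rev/s
target J* = 0.5564; solve J* = V/(n·D) for n: n = V/(J*·D) = 77.1/(0.5564 × 2.769) = 50.043111 rev/s
rpm = 60·n = 3002.586664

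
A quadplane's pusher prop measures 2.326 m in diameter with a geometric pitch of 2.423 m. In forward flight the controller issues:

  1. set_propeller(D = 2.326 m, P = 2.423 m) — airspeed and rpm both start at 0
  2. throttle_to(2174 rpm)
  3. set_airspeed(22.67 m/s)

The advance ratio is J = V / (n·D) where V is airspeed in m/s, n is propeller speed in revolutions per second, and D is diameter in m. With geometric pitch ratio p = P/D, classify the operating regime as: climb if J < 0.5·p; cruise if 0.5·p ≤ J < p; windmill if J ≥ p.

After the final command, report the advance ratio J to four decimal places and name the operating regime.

J = 0.2690, regime = climb

set_propeller: D = 2.326 m, P = 2.423 m (p = P/D = 1.041702); state ← (V=0, rpm=0)
throttle_to(2174): rpm ← 2174
set_airspeed(22.67): V ← 22.67 m/s
final state: V = 22.67 m/s, rpm = 2174 → n = rpm/60 = 36.233333 rev/s
J = V / (n·D) = 22.67 / (36.233333 × 2.326) = 0.268988
regime bands: climb J<0.5209 | cruise [0.5209, 1.0417) | windmill J≥1.0417
J = 0.2690 → climb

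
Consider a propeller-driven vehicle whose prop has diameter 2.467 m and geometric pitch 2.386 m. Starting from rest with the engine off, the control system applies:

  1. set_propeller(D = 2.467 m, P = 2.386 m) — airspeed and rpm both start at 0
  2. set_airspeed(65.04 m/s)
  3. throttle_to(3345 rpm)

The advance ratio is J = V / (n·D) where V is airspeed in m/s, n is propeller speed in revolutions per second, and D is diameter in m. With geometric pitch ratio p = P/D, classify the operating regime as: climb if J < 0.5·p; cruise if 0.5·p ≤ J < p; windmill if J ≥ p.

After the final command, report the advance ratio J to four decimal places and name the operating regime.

J = 0.4729, regime = climb

set_propeller: D = 2.467 m, P = 2.386 m (p = P/D = 0.967167); state ← (V=0, rpm=0)
set_airspeed(65.04): V ← 65.04 m/s
throttle_to(3345): rpm ← 3345
final state: V = 65.04 m/s, rpm = 3345 → n = rpm/60 = 55.750000 rev/s
J = V / (n·D) = 65.04 / (55.750000 × 2.467) = 0.472897
regime bands: climb J<0.4836 | cruise [0.4836, 0.9672) | windmill J≥0.9672
J = 0.4729 → climb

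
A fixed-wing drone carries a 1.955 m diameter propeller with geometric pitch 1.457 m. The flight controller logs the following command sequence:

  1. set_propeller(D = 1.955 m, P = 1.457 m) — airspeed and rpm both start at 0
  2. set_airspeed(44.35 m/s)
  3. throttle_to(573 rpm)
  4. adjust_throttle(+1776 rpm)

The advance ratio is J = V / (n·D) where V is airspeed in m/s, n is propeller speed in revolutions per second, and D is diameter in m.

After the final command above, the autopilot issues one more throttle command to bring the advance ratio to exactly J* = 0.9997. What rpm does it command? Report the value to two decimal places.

rpm = 1361.53

set_propeller: D = 1.955 m, P = 1.457 m (p = P/D = 0.745269); state ← (V=0, rpm=0)
set_airspeed(44.35): V ← 44.35 m/s
throttle_to(573): rpm ← 573
adjust_throttle(+1776): rpm ← 573 +1776 = 2349
final state: V = 44.35 m/s, rpm = 2349 → n = rpm/60 = 39.150000 rev/s
target J* = 0.9997; solve J* = V/(n·D) for n: n = V/(J*·D) = 44.35/(0.9997 × 1.955) = 22.692230 rev/s
rpm = 60·n = 1361.533780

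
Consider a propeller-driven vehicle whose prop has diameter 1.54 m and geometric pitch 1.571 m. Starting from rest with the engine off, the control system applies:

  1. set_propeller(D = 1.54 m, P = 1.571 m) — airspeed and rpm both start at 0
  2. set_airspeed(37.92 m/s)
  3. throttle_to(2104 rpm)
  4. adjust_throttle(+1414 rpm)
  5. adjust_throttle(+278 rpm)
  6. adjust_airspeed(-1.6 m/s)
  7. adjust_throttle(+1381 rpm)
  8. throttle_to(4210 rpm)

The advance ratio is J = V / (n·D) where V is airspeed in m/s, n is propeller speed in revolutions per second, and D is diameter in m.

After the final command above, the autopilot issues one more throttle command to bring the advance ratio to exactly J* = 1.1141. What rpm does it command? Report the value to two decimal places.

rpm = 1270.14

set_propeller: D = 1.54 m, P = 1.571 m (p = P/D = 1.020130); state ← (V=0, rpm=0)
set_airspeed(37.92): V ← 37.92 m/s
throttle_to(2104): rpm ← 2104
adjust_throttle(+1414): rpm ← 2104 +1414 = 3518
adjust_throttle(+278): rpm ← 3518 +278 = 3796
adjust_airspeed(-1.6): V ← 37.92 -1.6 = 36.32 m/s
adjust_throttle(+1381): rpm ← 3796 +1381 = 5177
throttle_to(4210): rpm ← 4210
final state: V = 36.32 m/s, rpm = 4210 → n = rpm/60 = 70.166667 rev/s
target J* = 1.1141; solve J* = V/(n·D) for n: n = V/(J*·D) = 36.32/(1.1141 × 1.54) = 21.169029 rev/s
rpm = 60·n = 1270.141760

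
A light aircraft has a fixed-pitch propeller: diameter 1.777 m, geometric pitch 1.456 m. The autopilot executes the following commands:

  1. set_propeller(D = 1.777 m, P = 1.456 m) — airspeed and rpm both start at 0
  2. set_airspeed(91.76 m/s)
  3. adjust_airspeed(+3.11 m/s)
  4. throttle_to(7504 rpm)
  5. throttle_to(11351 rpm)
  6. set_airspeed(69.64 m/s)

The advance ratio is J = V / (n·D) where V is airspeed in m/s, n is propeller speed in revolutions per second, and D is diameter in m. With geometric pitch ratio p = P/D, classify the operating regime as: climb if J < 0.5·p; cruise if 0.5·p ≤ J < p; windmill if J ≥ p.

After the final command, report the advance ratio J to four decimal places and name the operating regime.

set_propeller: D = 1.777 m, P = 1.456 m (p = P/D = 0.819358); state ← (V=0, rpm=0)
set_airspeed(91.76): V ← 91.76 m/s
adjust_airspeed(+3.11): V ← 91.76 +3.11 = 94.87 m/s
throttle_to(7504): rpm ← 7504
throttle_to(11351): rpm ← 11351
set_airspeed(69.64): V ← 69.64 m/s
final state: V = 69.64 m/s, rpm = 11351 → n = rpm/60 = 189.183333 rev/s
J = V / (n·D) = 69.64 / (189.183333 × 1.777) = 0.207152
regime bands: climb J<0.4097 | cruise [0.4097, 0.8194) | windmill J≥0.8194
J = 0.2072 → climb

J = 0.2072, regime = climb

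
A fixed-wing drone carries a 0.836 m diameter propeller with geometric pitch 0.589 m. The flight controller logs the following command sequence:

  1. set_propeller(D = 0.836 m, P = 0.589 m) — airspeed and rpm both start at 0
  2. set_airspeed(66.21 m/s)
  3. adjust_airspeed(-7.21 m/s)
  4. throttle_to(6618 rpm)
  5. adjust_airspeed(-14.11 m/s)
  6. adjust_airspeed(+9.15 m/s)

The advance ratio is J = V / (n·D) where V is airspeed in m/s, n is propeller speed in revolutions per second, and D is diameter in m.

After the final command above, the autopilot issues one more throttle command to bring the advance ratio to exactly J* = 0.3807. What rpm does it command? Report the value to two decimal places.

rpm = 10187.73

set_propeller: D = 0.836 m, P = 0.589 m (p = P/D = 0.704545); state ← (V=0, rpm=0)
set_airspeed(66.21): V ← 66.21 m/s
adjust_airspeed(-7.21): V ← 66.21 -7.21 = 59 m/s
throttle_to(6618): rpm ← 6618
adjust_airspeed(-14.11): V ← 59 -14.11 = 44.89 m/s
adjust_airspeed(+9.15): V ← 44.89 +9.15 = 54.04 m/s
final state: V = 54.04 m/s, rpm = 6618 → n = rpm/60 = 110.300000 rev/s
target J* = 0.3807; solve J* = V/(n·D) for n: n = V/(J*·D) = 54.04/(0.3807 × 0.836) = 169.795504 rev/s
rpm = 60·n = 10187.730233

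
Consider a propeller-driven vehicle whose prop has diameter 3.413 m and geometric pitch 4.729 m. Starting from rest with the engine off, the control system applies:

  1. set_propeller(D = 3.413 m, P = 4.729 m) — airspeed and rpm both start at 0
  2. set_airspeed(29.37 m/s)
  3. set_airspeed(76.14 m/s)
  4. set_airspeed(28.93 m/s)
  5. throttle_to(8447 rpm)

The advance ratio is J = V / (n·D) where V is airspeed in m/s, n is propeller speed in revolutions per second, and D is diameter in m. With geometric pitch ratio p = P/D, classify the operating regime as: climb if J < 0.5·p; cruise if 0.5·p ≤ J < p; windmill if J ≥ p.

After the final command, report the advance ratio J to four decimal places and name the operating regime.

J = 0.0602, regime = climb

set_propeller: D = 3.413 m, P = 4.729 m (p = P/D = 1.385585); state ← (V=0, rpm=0)
set_airspeed(29.37): V ← 29.37 m/s
set_airspeed(76.14): V ← 76.14 m/s
set_airspeed(28.93): V ← 28.93 m/s
throttle_to(8447): rpm ← 8447
final state: V = 28.93 m/s, rpm = 8447 → n = rpm/60 = 140.783333 rev/s
J = V / (n·D) = 28.93 / (140.783333 × 3.413) = 0.060209
regime bands: climb J<0.6928 | cruise [0.6928, 1.3856) | windmill J≥1.3856
J = 0.0602 → climb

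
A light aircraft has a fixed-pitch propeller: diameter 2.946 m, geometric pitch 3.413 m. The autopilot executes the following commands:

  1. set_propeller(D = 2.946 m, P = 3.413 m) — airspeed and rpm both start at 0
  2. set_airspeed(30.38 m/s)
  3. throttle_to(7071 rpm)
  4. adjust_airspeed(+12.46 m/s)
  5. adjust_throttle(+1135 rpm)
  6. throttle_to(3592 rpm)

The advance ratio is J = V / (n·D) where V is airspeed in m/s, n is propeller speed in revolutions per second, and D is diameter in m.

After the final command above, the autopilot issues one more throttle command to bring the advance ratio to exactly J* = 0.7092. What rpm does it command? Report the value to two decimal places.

set_propeller: D = 2.946 m, P = 3.413 m (p = P/D = 1.158520); state ← (V=0, rpm=0)
set_airspeed(30.38): V ← 30.38 m/s
throttle_to(7071): rpm ← 7071
adjust_airspeed(+12.46): V ← 30.38 +12.46 = 42.84 m/s
adjust_throttle(+1135): rpm ← 7071 +1135 = 8206
throttle_to(3592): rpm ← 3592
final state: V = 42.84 m/s, rpm = 3592 → n = rpm/60 = 59.866667 rev/s
target J* = 0.7092; solve J* = V/(n·D) for n: n = V/(J*·D) = 42.84/(0.7092 × 2.946) = 20.504444 rev/s
rpm = 60·n = 1230.266627

rpm = 1230.27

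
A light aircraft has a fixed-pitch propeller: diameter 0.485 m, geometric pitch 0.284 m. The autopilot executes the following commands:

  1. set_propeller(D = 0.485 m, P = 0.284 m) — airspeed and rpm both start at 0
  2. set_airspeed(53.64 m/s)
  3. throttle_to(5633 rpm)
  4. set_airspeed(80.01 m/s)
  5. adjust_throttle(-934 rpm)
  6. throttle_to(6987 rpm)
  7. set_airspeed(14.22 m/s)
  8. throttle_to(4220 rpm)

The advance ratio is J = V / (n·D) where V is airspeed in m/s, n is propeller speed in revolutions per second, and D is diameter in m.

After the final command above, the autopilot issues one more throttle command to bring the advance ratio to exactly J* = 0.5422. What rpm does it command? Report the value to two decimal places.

set_propeller: D = 0.485 m, P = 0.284 m (p = P/D = 0.585567); state ← (V=0, rpm=0)
set_airspeed(53.64): V ← 53.64 m/s
throttle_to(5633): rpm ← 5633
set_airspeed(80.01): V ← 80.01 m/s
adjust_throttle(-934): rpm ← 5633 -934 = 4699
throttle_to(6987): rpm ← 6987
set_airspeed(14.22): V ← 14.22 m/s
throttle_to(4220): rpm ← 4220
final state: V = 14.22 m/s, rpm = 4220 → n = rpm/60 = 70.333333 rev/s
target J* = 0.5422; solve J* = V/(n·D) for n: n = V/(J*·D) = 14.22/(0.5422 × 0.485) = 54.075226 rev/s
rpm = 60·n = 3244.513570

rpm = 3244.51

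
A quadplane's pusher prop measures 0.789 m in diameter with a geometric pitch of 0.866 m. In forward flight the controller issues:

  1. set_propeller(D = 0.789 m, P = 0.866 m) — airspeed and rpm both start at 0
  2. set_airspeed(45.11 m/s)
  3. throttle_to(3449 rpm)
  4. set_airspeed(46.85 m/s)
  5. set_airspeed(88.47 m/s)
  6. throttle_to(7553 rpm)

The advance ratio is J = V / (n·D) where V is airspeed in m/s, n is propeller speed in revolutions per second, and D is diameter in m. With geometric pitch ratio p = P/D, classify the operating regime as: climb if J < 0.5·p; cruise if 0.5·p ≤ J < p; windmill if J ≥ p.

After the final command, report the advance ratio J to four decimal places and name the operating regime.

J = 0.8907, regime = cruise

set_propeller: D = 0.789 m, P = 0.866 m (p = P/D = 1.097592); state ← (V=0, rpm=0)
set_airspeed(45.11): V ← 45.11 m/s
throttle_to(3449): rpm ← 3449
set_airspeed(46.85): V ← 46.85 m/s
set_airspeed(88.47): V ← 88.47 m/s
throttle_to(7553): rpm ← 7553
final state: V = 88.47 m/s, rpm = 7553 → n = rpm/60 = 125.883333 rev/s
J = V / (n·D) = 88.47 / (125.883333 × 0.789) = 0.890740
regime bands: climb J<0.5488 | cruise [0.5488, 1.0976) | windmill J≥1.0976
J = 0.8907 → cruise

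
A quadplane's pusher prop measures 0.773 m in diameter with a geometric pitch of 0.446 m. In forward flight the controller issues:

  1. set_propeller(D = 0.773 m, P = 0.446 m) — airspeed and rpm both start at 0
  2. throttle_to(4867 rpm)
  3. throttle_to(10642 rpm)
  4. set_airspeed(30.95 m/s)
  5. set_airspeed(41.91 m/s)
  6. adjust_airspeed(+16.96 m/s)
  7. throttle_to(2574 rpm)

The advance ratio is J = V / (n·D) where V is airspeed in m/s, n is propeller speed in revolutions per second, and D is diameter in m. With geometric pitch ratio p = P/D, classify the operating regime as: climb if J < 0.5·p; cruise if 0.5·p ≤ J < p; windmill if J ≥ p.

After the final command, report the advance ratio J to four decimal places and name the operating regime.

J = 1.7752, regime = windmill

set_propeller: D = 0.773 m, P = 0.446 m (p = P/D = 0.576973); state ← (V=0, rpm=0)
throttle_to(4867): rpm ← 4867
throttle_to(10642): rpm ← 10642
set_airspeed(30.95): V ← 30.95 m/s
set_airspeed(41.91): V ← 41.91 m/s
adjust_airspeed(+16.96): V ← 41.91 +16.96 = 58.87 m/s
throttle_to(2574): rpm ← 2574
final state: V = 58.87 m/s, rpm = 2574 → n = rpm/60 = 42.900000 rev/s
J = V / (n·D) = 58.87 / (42.900000 × 0.773) = 1.775241
regime bands: climb J<0.2885 | cruise [0.2885, 0.5770) | windmill J≥0.5770
J = 1.7752 → windmill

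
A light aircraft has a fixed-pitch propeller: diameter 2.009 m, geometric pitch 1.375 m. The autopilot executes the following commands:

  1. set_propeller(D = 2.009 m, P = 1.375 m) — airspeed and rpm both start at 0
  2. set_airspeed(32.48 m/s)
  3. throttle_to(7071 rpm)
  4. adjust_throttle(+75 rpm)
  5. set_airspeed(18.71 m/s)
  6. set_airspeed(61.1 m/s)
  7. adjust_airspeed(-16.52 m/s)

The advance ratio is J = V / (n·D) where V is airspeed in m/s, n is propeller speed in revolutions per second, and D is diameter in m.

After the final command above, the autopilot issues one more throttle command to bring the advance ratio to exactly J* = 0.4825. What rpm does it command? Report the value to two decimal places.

set_propeller: D = 2.009 m, P = 1.375 m (p = P/D = 0.684420); state ← (V=0, rpm=0)
set_airspeed(32.48): V ← 32.48 m/s
throttle_to(7071): rpm ← 7071
adjust_throttle(+75): rpm ← 7071 +75 = 7146
set_airspeed(18.71): V ← 18.71 m/s
set_airspeed(61.1): V ← 61.1 m/s
adjust_airspeed(-16.52): V ← 61.1 -16.52 = 44.58 m/s
final state: V = 44.58 m/s, rpm = 7146 → n = rpm/60 = 119.100000 rev/s
target J* = 0.4825; solve J* = V/(n·D) for n: n = V/(J*·D) = 44.58/(0.4825 × 2.009) = 45.989936 rev/s
rpm = 60·n = 2759.396189

rpm = 2759.40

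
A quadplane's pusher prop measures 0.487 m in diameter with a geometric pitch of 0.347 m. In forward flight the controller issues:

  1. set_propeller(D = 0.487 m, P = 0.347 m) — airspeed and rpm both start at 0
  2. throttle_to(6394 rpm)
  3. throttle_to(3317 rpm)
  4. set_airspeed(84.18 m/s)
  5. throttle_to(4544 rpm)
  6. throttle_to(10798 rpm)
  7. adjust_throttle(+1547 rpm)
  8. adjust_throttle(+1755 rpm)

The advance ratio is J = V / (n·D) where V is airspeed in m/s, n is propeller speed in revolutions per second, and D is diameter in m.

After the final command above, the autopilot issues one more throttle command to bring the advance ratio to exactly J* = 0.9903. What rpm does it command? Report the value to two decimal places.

set_propeller: D = 0.487 m, P = 0.347 m (p = P/D = 0.712526); state ← (V=0, rpm=0)
throttle_to(6394): rpm ← 6394
throttle_to(3317): rpm ← 3317
set_airspeed(84.18): V ← 84.18 m/s
throttle_to(4544): rpm ← 4544
throttle_to(10798): rpm ← 10798
adjust_throttle(+1547): rpm ← 10798 +1547 = 12345
adjust_throttle(+1755): rpm ← 12345 +1755 = 14100
final state: V = 84.18 m/s, rpm = 14100 → n = rpm/60 = 235.000000 rev/s
target J* = 0.9903; solve J* = V/(n·D) for n: n = V/(J*·D) = 84.18/(0.9903 × 0.487) = 174.547318 rev/s
rpm = 60·n = 10472.839106

rpm = 10472.84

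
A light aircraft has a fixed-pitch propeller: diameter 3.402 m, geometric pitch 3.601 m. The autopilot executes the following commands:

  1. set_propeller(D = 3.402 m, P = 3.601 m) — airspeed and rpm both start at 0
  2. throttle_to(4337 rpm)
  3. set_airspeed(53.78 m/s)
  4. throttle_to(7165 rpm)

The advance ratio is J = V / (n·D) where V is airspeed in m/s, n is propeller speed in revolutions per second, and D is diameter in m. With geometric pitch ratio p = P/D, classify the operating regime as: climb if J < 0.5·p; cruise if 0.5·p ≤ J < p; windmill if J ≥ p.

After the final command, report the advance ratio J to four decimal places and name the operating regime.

set_propeller: D = 3.402 m, P = 3.601 m (p = P/D = 1.058495); state ← (V=0, rpm=0)
throttle_to(4337): rpm ← 4337
set_airspeed(53.78): V ← 53.78 m/s
throttle_to(7165): rpm ← 7165
final state: V = 53.78 m/s, rpm = 7165 → n = rpm/60 = 119.416667 rev/s
J = V / (n·D) = 53.78 / (119.416667 × 3.402) = 0.132380
regime bands: climb J<0.5292 | cruise [0.5292, 1.0585) | windmill J≥1.0585
J = 0.1324 → climb

J = 0.1324, regime = climb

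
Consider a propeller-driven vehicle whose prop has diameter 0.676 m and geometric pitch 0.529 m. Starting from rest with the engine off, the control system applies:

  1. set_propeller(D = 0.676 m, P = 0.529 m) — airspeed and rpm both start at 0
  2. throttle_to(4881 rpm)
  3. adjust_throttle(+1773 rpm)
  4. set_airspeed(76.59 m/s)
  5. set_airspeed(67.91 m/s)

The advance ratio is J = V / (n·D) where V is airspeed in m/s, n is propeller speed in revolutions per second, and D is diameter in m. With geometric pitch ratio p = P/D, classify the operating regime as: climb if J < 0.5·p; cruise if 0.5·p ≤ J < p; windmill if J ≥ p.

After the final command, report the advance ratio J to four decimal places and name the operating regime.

set_propeller: D = 0.676 m, P = 0.529 m (p = P/D = 0.782544); state ← (V=0, rpm=0)
throttle_to(4881): rpm ← 4881
adjust_throttle(+1773): rpm ← 4881 +1773 = 6654
set_airspeed(76.59): V ← 76.59 m/s
set_airspeed(67.91): V ← 67.91 m/s
final state: V = 67.91 m/s, rpm = 6654 → n = rpm/60 = 110.900000 rev/s
J = V / (n·D) = 67.91 / (110.900000 × 0.676) = 0.905848
regime bands: climb J<0.3913 | cruise [0.3913, 0.7825) | windmill J≥0.7825
J = 0.9058 → windmill

J = 0.9058, regime = windmill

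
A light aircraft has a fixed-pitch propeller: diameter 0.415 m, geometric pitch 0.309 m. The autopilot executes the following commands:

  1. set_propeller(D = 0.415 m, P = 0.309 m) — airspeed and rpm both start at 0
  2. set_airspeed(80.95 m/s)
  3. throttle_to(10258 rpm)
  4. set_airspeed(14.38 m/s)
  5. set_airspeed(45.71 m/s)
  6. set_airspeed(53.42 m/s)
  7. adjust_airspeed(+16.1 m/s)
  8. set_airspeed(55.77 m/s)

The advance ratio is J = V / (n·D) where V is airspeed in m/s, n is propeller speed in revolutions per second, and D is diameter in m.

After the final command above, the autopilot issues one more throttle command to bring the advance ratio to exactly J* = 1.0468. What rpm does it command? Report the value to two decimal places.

rpm = 7702.65

set_propeller: D = 0.415 m, P = 0.309 m (p = P/D = 0.744578); state ← (V=0, rpm=0)
set_airspeed(80.95): V ← 80.95 m/s
throttle_to(10258): rpm ← 10258
set_airspeed(14.38): V ← 14.38 m/s
set_airspeed(45.71): V ← 45.71 m/s
set_airspeed(53.42): V ← 53.42 m/s
adjust_airspeed(+16.1): V ← 53.42 +16.1 = 69.52 m/s
set_airspeed(55.77): V ← 55.77 m/s
final state: V = 55.77 m/s, rpm = 10258 → n = rpm/60 = 170.966667 rev/s
target J* = 1.0468; solve J* = V/(n·D) for n: n = V/(J*·D) = 55.77/(1.0468 × 0.415) = 128.377476 rev/s
rpm = 60·n = 7702.648577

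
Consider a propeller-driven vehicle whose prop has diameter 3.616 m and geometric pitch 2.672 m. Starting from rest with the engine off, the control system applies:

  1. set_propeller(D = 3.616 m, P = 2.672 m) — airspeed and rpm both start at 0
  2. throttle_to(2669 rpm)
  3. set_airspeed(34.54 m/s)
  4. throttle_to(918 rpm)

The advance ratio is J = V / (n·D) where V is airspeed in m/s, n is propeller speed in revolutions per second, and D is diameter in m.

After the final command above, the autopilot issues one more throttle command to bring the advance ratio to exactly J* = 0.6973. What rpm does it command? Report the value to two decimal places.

set_propeller: D = 3.616 m, P = 2.672 m (p = P/D = 0.738938); state ← (V=0, rpm=0)
throttle_to(2669): rpm ← 2669
set_airspeed(34.54): V ← 34.54 m/s
throttle_to(918): rpm ← 918
final state: V = 34.54 m/s, rpm = 918 → n = rpm/60 = 15.300000 rev/s
target J* = 0.6973; solve J* = V/(n·D) for n: n = V/(J*·D) = 34.54/(0.6973 × 3.616) = 13.698539 rev/s
rpm = 60·n = 821.912332

rpm = 821.91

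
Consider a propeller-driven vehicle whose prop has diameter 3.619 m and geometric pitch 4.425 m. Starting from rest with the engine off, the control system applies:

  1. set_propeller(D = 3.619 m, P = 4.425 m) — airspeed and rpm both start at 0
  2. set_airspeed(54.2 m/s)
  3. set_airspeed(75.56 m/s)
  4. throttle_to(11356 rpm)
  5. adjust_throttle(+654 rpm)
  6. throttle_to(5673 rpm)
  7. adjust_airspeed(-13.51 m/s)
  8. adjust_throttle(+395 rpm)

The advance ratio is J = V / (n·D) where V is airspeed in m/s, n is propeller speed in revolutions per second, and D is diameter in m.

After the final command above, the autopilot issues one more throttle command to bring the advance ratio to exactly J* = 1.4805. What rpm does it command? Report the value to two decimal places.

set_propeller: D = 3.619 m, P = 4.425 m (p = P/D = 1.222713); state ← (V=0, rpm=0)
set_airspeed(54.2): V ← 54.2 m/s
set_airspeed(75.56): V ← 75.56 m/s
throttle_to(11356): rpm ← 11356
adjust_throttle(+654): rpm ← 11356 +654 = 12010
throttle_to(5673): rpm ← 5673
adjust_airspeed(-13.51): V ← 75.56 -13.51 = 62.05 m/s
adjust_throttle(+395): rpm ← 5673 +395 = 6068
final state: V = 62.05 m/s, rpm = 6068 → n = rpm/60 = 101.133333 rev/s
target J* = 1.4805; solve J* = V/(n·D) for n: n = V/(J*·D) = 62.05/(1.4805 × 3.619) = 11.580966 rev/s
rpm = 60·n = 694.857967

rpm = 694.86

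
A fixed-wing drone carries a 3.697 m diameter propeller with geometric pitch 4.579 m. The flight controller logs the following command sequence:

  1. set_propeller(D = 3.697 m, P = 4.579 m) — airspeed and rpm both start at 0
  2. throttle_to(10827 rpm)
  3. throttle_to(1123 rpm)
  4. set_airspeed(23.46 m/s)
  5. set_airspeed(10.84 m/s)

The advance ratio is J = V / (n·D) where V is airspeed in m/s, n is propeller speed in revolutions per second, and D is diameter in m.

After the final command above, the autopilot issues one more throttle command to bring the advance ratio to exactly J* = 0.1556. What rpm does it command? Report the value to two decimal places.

rpm = 1130.63

set_propeller: D = 3.697 m, P = 4.579 m (p = P/D = 1.238572); state ← (V=0, rpm=0)
throttle_to(10827): rpm ← 10827
throttle_to(1123): rpm ← 1123
set_airspeed(23.46): V ← 23.46 m/s
set_airspeed(10.84): V ← 10.84 m/s
final state: V = 10.84 m/s, rpm = 1123 → n = rpm/60 = 18.716667 rev/s
target J* = 0.1556; solve J* = V/(n·D) for n: n = V/(J*·D) = 10.84/(0.1556 × 3.697) = 18.843876 rev/s
rpm = 60·n = 1130.632563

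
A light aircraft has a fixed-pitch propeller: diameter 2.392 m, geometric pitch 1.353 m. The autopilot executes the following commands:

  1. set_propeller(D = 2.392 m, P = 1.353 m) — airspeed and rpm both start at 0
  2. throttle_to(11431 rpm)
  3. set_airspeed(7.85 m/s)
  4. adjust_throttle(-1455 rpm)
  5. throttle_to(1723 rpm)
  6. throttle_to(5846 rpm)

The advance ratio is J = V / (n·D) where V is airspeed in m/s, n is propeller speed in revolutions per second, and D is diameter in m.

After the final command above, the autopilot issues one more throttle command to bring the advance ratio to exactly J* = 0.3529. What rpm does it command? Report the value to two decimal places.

rpm = 557.97

set_propeller: D = 2.392 m, P = 1.353 m (p = P/D = 0.565635); state ← (V=0, rpm=0)
throttle_to(11431): rpm ← 11431
set_airspeed(7.85): V ← 7.85 m/s
adjust_throttle(-1455): rpm ← 11431 -1455 = 9976
throttle_to(1723): rpm ← 1723
throttle_to(5846): rpm ← 5846
final state: V = 7.85 m/s, rpm = 5846 → n = rpm/60 = 97.433333 rev/s
target J* = 0.3529; solve J* = V/(n·D) for n: n = V/(J*·D) = 7.85/(0.3529 × 2.392) = 9.299441 rev/s
rpm = 60·n = 557.966434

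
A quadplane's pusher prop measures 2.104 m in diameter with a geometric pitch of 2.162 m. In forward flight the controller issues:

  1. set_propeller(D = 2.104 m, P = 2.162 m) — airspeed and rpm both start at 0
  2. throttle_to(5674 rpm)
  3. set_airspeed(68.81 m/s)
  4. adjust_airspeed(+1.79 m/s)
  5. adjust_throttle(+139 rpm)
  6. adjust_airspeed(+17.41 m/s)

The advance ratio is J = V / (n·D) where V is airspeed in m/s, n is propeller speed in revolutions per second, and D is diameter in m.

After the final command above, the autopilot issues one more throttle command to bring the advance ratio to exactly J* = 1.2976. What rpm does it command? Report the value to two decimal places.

set_propeller: D = 2.104 m, P = 2.162 m (p = P/D = 1.027567); state ← (V=0, rpm=0)
throttle_to(5674): rpm ← 5674
set_airspeed(68.81): V ← 68.81 m/s
adjust_airspeed(+1.79): V ← 68.81 +1.79 = 70.6 m/s
adjust_throttle(+139): rpm ← 5674 +139 = 5813
adjust_airspeed(+17.41): V ← 70.6 +17.41 = 88.01 m/s
final state: V = 88.01 m/s, rpm = 5813 → n = rpm/60 = 96.883333 rev/s
target J* = 1.2976; solve J* = V/(n·D) for n: n = V/(J*·D) = 88.01/(1.2976 × 2.104) = 32.236319 rev/s
rpm = 60·n = 1934.179157

rpm = 1934.18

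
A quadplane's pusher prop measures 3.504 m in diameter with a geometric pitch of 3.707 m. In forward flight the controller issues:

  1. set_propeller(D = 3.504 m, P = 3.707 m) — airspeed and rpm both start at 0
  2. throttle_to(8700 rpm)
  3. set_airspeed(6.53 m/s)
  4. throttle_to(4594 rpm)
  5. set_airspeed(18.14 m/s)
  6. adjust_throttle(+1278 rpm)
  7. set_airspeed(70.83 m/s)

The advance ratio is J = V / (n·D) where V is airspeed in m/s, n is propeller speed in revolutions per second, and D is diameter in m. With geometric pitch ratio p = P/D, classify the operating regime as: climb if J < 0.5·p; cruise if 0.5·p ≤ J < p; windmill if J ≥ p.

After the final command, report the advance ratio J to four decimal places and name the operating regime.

set_propeller: D = 3.504 m, P = 3.707 m (p = P/D = 1.057934); state ← (V=0, rpm=0)
throttle_to(8700): rpm ← 8700
set_airspeed(6.53): V ← 6.53 m/s
throttle_to(4594): rpm ← 4594
set_airspeed(18.14): V ← 18.14 m/s
adjust_throttle(+1278): rpm ← 4594 +1278 = 5872
set_airspeed(70.83): V ← 70.83 m/s
final state: V = 70.83 m/s, rpm = 5872 → n = rpm/60 = 97.866667 rev/s
J = V / (n·D) = 70.83 / (97.866667 × 3.504) = 0.206547
regime bands: climb J<0.5290 | cruise [0.5290, 1.0579) | windmill J≥1.0579
J = 0.2065 → climb

J = 0.2065, regime = climb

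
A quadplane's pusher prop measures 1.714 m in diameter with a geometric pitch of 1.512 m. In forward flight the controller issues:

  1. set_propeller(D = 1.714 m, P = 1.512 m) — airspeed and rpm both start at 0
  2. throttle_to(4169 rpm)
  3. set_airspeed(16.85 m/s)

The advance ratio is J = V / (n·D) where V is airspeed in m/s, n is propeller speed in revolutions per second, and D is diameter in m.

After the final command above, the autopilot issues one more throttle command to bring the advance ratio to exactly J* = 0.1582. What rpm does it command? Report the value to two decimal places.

set_propeller: D = 1.714 m, P = 1.512 m (p = P/D = 0.882147); state ← (V=0, rpm=0)
throttle_to(4169): rpm ← 4169
set_airspeed(16.85): V ← 16.85 m/s
final state: V = 16.85 m/s, rpm = 4169 → n = rpm/60 = 69.483333 rev/s
target J* = 0.1582; solve J* = V/(n·D) for n: n = V/(J*·D) = 16.85/(0.1582 × 1.714) = 62.141625 rev/s
rpm = 60·n = 3728.497522

rpm = 3728.50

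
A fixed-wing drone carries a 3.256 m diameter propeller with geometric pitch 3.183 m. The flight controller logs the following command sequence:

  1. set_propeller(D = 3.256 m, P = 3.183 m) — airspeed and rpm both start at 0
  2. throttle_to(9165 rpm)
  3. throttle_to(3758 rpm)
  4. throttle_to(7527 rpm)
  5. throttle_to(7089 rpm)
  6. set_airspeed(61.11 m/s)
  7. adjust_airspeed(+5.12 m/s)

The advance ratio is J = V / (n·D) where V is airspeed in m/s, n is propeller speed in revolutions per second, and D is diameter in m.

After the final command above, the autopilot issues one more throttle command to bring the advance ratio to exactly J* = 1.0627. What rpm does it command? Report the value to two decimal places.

set_propeller: D = 3.256 m, P = 3.183 m (p = P/D = 0.977580); state ← (V=0, rpm=0)
throttle_to(9165): rpm ← 9165
throttle_to(3758): rpm ← 3758
throttle_to(7527): rpm ← 7527
throttle_to(7089): rpm ← 7089
set_airspeed(61.11): V ← 61.11 m/s
adjust_airspeed(+5.12): V ← 61.11 +5.12 = 66.23 m/s
final state: V = 66.23 m/s, rpm = 7089 → n = rpm/60 = 118.150000 rev/s
target J* = 1.0627; solve J* = V/(n·D) for n: n = V/(J*·D) = 66.23/(1.0627 × 3.256) = 19.140782 rev/s
rpm = 60·n = 1148.446923

rpm = 1148.45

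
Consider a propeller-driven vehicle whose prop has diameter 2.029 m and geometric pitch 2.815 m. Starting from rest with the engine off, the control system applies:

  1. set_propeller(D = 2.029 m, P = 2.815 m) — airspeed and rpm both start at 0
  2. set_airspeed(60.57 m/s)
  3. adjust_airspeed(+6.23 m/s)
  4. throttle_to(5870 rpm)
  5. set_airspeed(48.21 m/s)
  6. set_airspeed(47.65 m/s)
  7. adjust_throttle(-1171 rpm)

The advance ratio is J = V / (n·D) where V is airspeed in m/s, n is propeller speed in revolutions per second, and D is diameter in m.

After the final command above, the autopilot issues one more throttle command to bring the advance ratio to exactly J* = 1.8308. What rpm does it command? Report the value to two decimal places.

rpm = 769.65

set_propeller: D = 2.029 m, P = 2.815 m (p = P/D = 1.387383); state ← (V=0, rpm=0)
set_airspeed(60.57): V ← 60.57 m/s
adjust_airspeed(+6.23): V ← 60.57 +6.23 = 66.8 m/s
throttle_to(5870): rpm ← 5870
set_airspeed(48.21): V ← 48.21 m/s
set_airspeed(47.65): V ← 47.65 m/s
adjust_throttle(-1171): rpm ← 5870 -1171 = 4699
final state: V = 47.65 m/s, rpm = 4699 → n = rpm/60 = 78.316667 rev/s
target J* = 1.8308; solve J* = V/(n·D) for n: n = V/(J*·D) = 47.65/(1.8308 × 2.029) = 12.827439 rev/s
rpm = 60·n = 769.646333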